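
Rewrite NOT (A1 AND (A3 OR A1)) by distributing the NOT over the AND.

NOT A1 OR NOT (A3 OR A1)
De Morgan's: NOT(AND of terms) = OR of negations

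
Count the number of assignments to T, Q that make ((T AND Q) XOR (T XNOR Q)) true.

Satisfying assignments: (0,0)
Count: 1 out of 4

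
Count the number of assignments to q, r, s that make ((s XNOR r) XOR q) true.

Satisfying assignments: (0,0,0), (0,1,1), (1,0,1), (1,1,0)
Count: 4 out of 8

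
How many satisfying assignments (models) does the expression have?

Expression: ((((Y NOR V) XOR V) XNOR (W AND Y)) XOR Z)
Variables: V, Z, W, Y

Satisfying assignments: (0,0,0,1), (0,1,0,0), (0,1,1,0), (0,1,1,1), (1,0,1,1), (1,1,0,0), (1,1,0,1), (1,1,1,0)
Count: 8 out of 16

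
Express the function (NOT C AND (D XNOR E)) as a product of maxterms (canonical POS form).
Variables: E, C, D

ΠM(1, 2, 3, 4, 6, 7) = (E OR C OR NOT D) AND (E OR NOT C OR D) AND (E OR NOT C OR NOT D) AND (NOT E OR C OR D) AND (NOT E OR NOT C OR D) AND (NOT E OR NOT C OR NOT D)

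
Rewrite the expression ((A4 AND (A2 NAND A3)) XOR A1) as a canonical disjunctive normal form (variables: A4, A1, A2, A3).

(NOT A4 AND A1 AND NOT A2 AND NOT A3) OR (NOT A4 AND A1 AND NOT A2 AND A3) OR (NOT A4 AND A1 AND A2 AND NOT A3) OR (NOT A4 AND A1 AND A2 AND A3) OR (A4 AND NOT A1 AND NOT A2 AND NOT A3) OR (A4 AND NOT A1 AND NOT A2 AND A3) OR (A4 AND NOT A1 AND A2 AND NOT A3) OR (A4 AND A1 AND A2 AND A3)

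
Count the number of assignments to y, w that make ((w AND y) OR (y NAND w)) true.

Satisfying assignments: (0,0), (0,1), (1,0), (1,1)
Count: 4 out of 4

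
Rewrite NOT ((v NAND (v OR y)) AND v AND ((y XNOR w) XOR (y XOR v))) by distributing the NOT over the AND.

NOT (v NAND (v OR y)) OR NOT v OR NOT ((y XNOR w) XOR (y XOR v))
De Morgan's: NOT(AND of terms) = OR of negations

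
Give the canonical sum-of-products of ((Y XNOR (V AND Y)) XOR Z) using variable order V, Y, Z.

Σm(0, 3, 4, 6) = (NOT V AND NOT Y AND NOT Z) OR (NOT V AND Y AND Z) OR (V AND NOT Y AND NOT Z) OR (V AND Y AND NOT Z)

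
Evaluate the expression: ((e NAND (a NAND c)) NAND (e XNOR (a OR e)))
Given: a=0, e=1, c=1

Substituting: ((1 NAND (0 NAND 1)) NAND (1 XNOR (0 OR 1)))
= 1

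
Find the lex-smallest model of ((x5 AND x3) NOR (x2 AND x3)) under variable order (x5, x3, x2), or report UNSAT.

x5=0, x3=0, x2=0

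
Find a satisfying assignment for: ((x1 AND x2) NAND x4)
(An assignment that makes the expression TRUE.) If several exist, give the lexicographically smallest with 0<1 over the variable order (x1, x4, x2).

x1=0, x4=0, x2=0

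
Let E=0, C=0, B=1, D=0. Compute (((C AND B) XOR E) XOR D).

Substituting: (((0 AND 1) XOR 0) XOR 0)
= 0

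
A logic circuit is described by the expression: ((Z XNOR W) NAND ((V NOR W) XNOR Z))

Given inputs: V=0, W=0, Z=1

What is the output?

Substituting: ((1 XNOR 0) NAND ((0 NOR 0) XNOR 1))
= 1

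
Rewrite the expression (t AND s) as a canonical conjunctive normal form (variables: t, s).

(t OR s) AND (t OR NOT s) AND (NOT t OR s)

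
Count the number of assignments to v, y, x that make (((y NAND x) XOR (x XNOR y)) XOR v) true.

Satisfying assignments: (0,0,1), (0,1,0), (0,1,1), (1,0,0)
Count: 4 out of 8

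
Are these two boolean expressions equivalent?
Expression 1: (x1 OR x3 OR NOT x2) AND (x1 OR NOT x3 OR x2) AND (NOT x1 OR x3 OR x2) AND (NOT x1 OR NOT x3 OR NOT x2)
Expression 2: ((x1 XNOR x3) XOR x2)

Yes, they are equivalent — the two output columns agree on all 8 assignments:
x1 | x3 | x2 | Expression 1 | Expression 2
------------------------------------------
0 | 0 | 0 | 1 | 1
0 | 0 | 1 | 0 | 0
0 | 1 | 0 | 0 | 0
0 | 1 | 1 | 1 | 1
1 | 0 | 0 | 0 | 0
1 | 0 | 1 | 1 | 1
1 | 1 | 0 | 1 | 1
1 | 1 | 1 | 0 | 0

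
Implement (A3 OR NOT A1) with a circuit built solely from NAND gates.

((A3 NAND A3) NAND ((A1 NAND A1) NAND (A1 NAND A1)))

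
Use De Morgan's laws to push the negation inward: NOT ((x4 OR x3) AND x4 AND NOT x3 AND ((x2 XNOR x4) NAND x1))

NOT (x4 OR x3) OR NOT x4 OR x3 OR NOT ((x2 XNOR x4) NAND x1)
De Morgan's: NOT(AND of terms) = OR of negations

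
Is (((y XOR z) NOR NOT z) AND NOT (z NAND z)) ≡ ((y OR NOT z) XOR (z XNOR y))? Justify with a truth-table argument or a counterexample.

No. Counterexample: with y=1, z=0, Expression 1 = 0 but Expression 2 = 1.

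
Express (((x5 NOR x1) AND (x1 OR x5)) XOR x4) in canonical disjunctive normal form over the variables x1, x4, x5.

(NOT x1 AND x4 AND NOT x5) OR (NOT x1 AND x4 AND x5) OR (x1 AND x4 AND NOT x5) OR (x1 AND x4 AND x5)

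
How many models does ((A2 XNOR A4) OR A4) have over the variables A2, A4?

Satisfying assignments: (0,0), (0,1), (1,1)
Count: 3 out of 4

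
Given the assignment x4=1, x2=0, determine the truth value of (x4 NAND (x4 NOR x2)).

Substituting: (1 NAND (1 NOR 0))
= 1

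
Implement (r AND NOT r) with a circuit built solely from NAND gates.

((r NAND (r NAND r)) NAND (r NAND (r NAND r)))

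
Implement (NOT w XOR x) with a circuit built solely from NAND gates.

(((w NAND w) NAND ((w NAND w) NAND x)) NAND (x NAND ((w NAND w) NAND x)))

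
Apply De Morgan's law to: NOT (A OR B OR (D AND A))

NOT A AND NOT B AND NOT (D AND A)
De Morgan's: NOT(OR of terms) = AND of negations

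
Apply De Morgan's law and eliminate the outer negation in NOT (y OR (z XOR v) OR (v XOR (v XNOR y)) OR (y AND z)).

NOT y AND NOT (z XOR v) AND NOT (v XOR (v XNOR y)) AND NOT (y AND z)
De Morgan's: NOT(OR of terms) = AND of negations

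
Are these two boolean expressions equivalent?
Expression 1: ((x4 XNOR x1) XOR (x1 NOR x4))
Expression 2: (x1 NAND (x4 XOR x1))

No. Counterexample: with x1=0, x4=0, Expression 1 = 0 but Expression 2 = 1.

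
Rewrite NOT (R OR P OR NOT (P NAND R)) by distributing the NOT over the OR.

NOT R AND NOT P AND (P NAND R)
De Morgan's: NOT(OR of terms) = AND of negations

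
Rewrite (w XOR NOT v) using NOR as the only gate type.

((((w NOR (v NOR v)) NOR (w NOR (v NOR v))) NOR ((w NOR (v NOR v)) NOR (w NOR (v NOR v)))) NOR ((((w NOR w) NOR ((v NOR v) NOR (v NOR v))) NOR ((w NOR w) NOR ((v NOR v) NOR (v NOR v)))) NOR (((w NOR w) NOR ((v NOR v) NOR (v NOR v))) NOR ((w NOR w) NOR ((v NOR v) NOR (v NOR v))))))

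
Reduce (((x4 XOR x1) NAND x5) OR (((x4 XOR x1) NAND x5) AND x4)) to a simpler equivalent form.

By absorption (E OR (E AND v) = E):
= ((x4 XOR x1) NAND x5)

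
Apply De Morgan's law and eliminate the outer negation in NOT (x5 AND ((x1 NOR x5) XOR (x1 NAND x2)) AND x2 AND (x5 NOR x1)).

NOT x5 OR NOT ((x1 NOR x5) XOR (x1 NAND x2)) OR NOT x2 OR NOT (x5 NOR x1)
De Morgan's: NOT(AND of terms) = OR of negations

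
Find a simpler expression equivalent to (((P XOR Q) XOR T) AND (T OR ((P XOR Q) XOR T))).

By absorption (E AND (E OR v) = E):
= ((P XOR Q) XOR T)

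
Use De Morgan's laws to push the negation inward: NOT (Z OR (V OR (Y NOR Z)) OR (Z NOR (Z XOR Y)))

NOT Z AND NOT (V OR (Y NOR Z)) AND NOT (Z NOR (Z XOR Y))
De Morgan's: NOT(OR of terms) = AND of negations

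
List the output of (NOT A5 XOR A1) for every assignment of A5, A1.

A5 | A1 | Output
----------------
0 | 0 | 1
0 | 1 | 0
1 | 0 | 0
1 | 1 | 1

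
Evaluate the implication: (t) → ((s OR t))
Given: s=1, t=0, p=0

Antecedent (t) = 0; consequent ((s OR t)) = 1.
0 → 1 = 1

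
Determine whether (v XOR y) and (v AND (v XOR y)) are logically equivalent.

No. Counterexample: with y=1, v=0, Expression 1 = 1 but Expression 2 = 0.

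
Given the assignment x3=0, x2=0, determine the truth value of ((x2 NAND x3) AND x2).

Substituting: ((0 NAND 0) AND 0)
= 0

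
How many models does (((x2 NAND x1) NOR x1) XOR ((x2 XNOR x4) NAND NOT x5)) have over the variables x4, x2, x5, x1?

Satisfying assignments: (0,0,1,0), (0,0,1,1), (0,1,0,0), (0,1,0,1), (0,1,1,0), (0,1,1,1), (1,0,0,0), (1,0,0,1), (1,0,1,0), (1,0,1,1), (1,1,1,0), (1,1,1,1)
Count: 12 out of 16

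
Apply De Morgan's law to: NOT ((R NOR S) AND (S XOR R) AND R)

NOT (R NOR S) OR NOT (S XOR R) OR NOT R
De Morgan's: NOT(AND of terms) = OR of negations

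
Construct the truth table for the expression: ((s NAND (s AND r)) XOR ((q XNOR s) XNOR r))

s | r | q | Output
------------------
0 | 0 | 0 | 1
0 | 0 | 1 | 0
0 | 1 | 0 | 0
0 | 1 | 1 | 1
1 | 0 | 0 | 0
1 | 0 | 1 | 1
1 | 1 | 0 | 0
1 | 1 | 1 | 1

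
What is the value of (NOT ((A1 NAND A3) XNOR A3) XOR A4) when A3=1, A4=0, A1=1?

Substituting: (NOT ((1 NAND 1) XNOR 1) XOR 0)
= 1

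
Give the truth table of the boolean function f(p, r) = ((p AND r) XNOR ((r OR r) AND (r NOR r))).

p | r | Output
--------------
0 | 0 | 1
0 | 1 | 1
1 | 0 | 1
1 | 1 | 0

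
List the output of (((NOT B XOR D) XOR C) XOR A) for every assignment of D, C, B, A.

D | C | B | A | Output
----------------------
0 | 0 | 0 | 0 | 1
0 | 0 | 0 | 1 | 0
0 | 0 | 1 | 0 | 0
0 | 0 | 1 | 1 | 1
0 | 1 | 0 | 0 | 0
0 | 1 | 0 | 1 | 1
0 | 1 | 1 | 0 | 1
0 | 1 | 1 | 1 | 0
1 | 0 | 0 | 0 | 0
1 | 0 | 0 | 1 | 1
1 | 0 | 1 | 0 | 1
1 | 0 | 1 | 1 | 0
1 | 1 | 0 | 0 | 1
1 | 1 | 0 | 1 | 0
1 | 1 | 1 | 0 | 0
1 | 1 | 1 | 1 | 1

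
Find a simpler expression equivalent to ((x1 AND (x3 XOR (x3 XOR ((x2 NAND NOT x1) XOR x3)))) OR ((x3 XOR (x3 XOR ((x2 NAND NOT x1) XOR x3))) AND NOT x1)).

By distribution ((E AND v) OR (E AND NOT v) = E) then XOR self-cancellation ((E XOR v) XOR v = E):
= ((x2 NAND NOT x1) XOR x3)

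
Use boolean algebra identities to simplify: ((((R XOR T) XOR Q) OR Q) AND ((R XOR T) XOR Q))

By absorption (E AND (E OR v) = E):
= ((R XOR T) XOR Q)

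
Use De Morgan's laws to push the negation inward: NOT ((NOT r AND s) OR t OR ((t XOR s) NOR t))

NOT (NOT r AND s) AND NOT t AND NOT ((t XOR s) NOR t)
De Morgan's: NOT(OR of terms) = AND of negations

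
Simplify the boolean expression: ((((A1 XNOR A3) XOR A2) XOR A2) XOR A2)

By XOR self-cancellation ((E XOR v) XOR v = E):
= ((A1 XNOR A3) XOR A2)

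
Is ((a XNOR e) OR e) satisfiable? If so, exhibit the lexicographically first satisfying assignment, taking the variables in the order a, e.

a=0, e=0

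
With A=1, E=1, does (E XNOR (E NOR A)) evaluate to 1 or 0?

Substituting: (1 XNOR (1 NOR 1))
= 0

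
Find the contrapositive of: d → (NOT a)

Contrapositive: a → NOT d
Note: A statement and its contrapositive are logically equivalent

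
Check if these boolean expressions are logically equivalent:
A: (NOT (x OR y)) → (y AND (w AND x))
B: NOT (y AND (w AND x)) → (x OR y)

Yes, Contrapositive is always equivalent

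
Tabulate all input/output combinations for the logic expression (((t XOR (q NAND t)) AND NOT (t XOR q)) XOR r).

r | q | t | Output
------------------
0 | 0 | 0 | 1
0 | 0 | 1 | 0
0 | 1 | 0 | 0
0 | 1 | 1 | 1
1 | 0 | 0 | 0
1 | 0 | 1 | 1
1 | 1 | 0 | 1
1 | 1 | 1 | 0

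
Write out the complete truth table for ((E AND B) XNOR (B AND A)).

E | B | A | Output
------------------
0 | 0 | 0 | 1
0 | 0 | 1 | 1
0 | 1 | 0 | 1
0 | 1 | 1 | 0
1 | 0 | 0 | 1
1 | 0 | 1 | 1
1 | 1 | 0 | 0
1 | 1 | 1 | 1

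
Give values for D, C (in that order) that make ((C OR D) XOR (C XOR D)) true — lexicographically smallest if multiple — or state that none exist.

D=1, C=1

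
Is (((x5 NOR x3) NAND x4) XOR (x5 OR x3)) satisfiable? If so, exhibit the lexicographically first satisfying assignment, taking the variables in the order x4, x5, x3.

x4=0, x5=0, x3=0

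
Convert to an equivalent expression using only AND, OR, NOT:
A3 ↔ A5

(A3 AND A5) OR (NOT A3 AND NOT A5)
(Biconditional = both true or both false)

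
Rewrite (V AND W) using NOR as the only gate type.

((V NOR V) NOR (W NOR W))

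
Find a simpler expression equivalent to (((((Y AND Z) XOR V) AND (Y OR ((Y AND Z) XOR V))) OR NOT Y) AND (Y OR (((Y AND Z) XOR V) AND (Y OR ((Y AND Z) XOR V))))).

By distribution ((E OR v) AND (E OR NOT v) = E) then absorption (E AND (E OR v) = E):
= ((Y AND Z) XOR V)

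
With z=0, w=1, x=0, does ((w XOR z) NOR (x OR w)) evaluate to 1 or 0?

Substituting: ((1 XOR 0) NOR (0 OR 1))
= 0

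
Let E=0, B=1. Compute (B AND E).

Substituting: (1 AND 0)
= 0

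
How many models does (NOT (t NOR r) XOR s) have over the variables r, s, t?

Satisfying assignments: (0,0,1), (0,1,0), (1,0,0), (1,0,1)
Count: 4 out of 8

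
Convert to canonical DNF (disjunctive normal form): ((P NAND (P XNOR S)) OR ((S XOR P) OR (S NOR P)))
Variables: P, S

(NOT P AND NOT S) OR (NOT P AND S) OR (P AND NOT S)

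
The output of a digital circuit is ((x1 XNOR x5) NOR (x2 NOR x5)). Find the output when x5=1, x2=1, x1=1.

Substituting: ((1 XNOR 1) NOR (1 NOR 1))
= 0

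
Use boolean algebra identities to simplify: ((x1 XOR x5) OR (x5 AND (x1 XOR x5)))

By absorption (E OR (E AND v) = E):
= (x1 XOR x5)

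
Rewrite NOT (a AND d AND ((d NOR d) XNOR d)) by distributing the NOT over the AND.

NOT a OR NOT d OR NOT ((d NOR d) XNOR d)
De Morgan's: NOT(AND of terms) = OR of negations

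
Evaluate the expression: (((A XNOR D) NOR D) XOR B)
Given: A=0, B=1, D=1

Substituting: (((0 XNOR 1) NOR 1) XOR 1)
= 1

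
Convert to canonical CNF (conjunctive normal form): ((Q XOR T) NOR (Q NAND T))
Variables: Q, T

(Q OR T) AND (Q OR NOT T) AND (NOT Q OR T)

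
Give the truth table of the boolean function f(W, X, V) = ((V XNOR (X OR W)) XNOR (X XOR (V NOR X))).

W | X | V | Output
------------------
0 | 0 | 0 | 1
0 | 0 | 1 | 1
0 | 1 | 0 | 0
0 | 1 | 1 | 1
1 | 0 | 0 | 0
1 | 0 | 1 | 0
1 | 1 | 0 | 0
1 | 1 | 1 | 1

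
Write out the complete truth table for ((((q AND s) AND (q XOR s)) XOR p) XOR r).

q | p | r | s | Output
----------------------
0 | 0 | 0 | 0 | 0
0 | 0 | 0 | 1 | 0
0 | 0 | 1 | 0 | 1
0 | 0 | 1 | 1 | 1
0 | 1 | 0 | 0 | 1
0 | 1 | 0 | 1 | 1
0 | 1 | 1 | 0 | 0
0 | 1 | 1 | 1 | 0
1 | 0 | 0 | 0 | 0
1 | 0 | 0 | 1 | 0
1 | 0 | 1 | 0 | 1
1 | 0 | 1 | 1 | 1
1 | 1 | 0 | 0 | 1
1 | 1 | 0 | 1 | 1
1 | 1 | 1 | 0 | 0
1 | 1 | 1 | 1 | 0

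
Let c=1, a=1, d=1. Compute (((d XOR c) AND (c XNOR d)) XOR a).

Substituting: (((1 XOR 1) AND (1 XNOR 1)) XOR 1)
= 1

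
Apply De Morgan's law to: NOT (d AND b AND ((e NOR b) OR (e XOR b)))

NOT d OR NOT b OR NOT ((e NOR b) OR (e XOR b))
De Morgan's: NOT(AND of terms) = OR of negations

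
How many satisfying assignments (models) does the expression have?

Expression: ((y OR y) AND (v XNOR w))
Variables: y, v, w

Satisfying assignments: (1,0,0), (1,1,1)
Count: 2 out of 8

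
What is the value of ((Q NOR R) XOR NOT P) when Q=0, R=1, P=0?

Substituting: ((0 NOR 1) XOR NOT 0)
= 1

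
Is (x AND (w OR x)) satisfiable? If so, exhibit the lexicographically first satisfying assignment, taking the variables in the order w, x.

w=0, x=1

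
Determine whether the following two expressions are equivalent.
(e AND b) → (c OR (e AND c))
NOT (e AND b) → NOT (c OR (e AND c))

No, Inverse is not equivalent to original (counterexample: e=0, c=1, b=0)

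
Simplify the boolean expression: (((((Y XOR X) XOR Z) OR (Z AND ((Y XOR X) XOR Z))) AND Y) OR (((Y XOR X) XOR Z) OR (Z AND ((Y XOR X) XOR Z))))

By absorption (E OR (E AND v) = E) then absorption (E OR (E AND v) = E):
= ((Y XOR X) XOR Z)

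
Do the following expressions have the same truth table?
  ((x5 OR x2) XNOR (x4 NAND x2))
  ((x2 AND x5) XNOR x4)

No. Counterexample: with x4=0, x2=0, x5=0, Expression 1 = 0 but Expression 2 = 1.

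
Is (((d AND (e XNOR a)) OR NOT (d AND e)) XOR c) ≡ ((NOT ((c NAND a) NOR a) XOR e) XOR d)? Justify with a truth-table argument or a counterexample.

No. Counterexample: with e=0, c=0, d=1, a=0, Expression 1 = 1 but Expression 2 = 0.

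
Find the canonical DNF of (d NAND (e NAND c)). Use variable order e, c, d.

(NOT e AND NOT c AND NOT d) OR (NOT e AND c AND NOT d) OR (e AND NOT c AND NOT d) OR (e AND c AND NOT d) OR (e AND c AND d)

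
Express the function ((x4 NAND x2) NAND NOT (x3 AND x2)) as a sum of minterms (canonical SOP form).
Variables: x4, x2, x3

Σm(3, 6, 7) = (NOT x4 AND x2 AND x3) OR (x4 AND x2 AND NOT x3) OR (x4 AND x2 AND x3)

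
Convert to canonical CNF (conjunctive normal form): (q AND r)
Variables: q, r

(q OR r) AND (q OR NOT r) AND (NOT q OR r)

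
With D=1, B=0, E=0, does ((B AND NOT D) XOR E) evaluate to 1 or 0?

Substituting: ((0 AND NOT 1) XOR 0)
= 0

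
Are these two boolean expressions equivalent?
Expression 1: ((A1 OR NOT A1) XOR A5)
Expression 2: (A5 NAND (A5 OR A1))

Yes, they are equivalent — the two output columns agree on all 4 assignments:
A1 | A5 | Expression 1 | Expression 2
-------------------------------------
0 | 0 | 1 | 1
0 | 1 | 0 | 0
1 | 0 | 1 | 1
1 | 1 | 0 | 0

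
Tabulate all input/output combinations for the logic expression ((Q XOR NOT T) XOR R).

Q | R | T | Output
------------------
0 | 0 | 0 | 1
0 | 0 | 1 | 0
0 | 1 | 0 | 0
0 | 1 | 1 | 1
1 | 0 | 0 | 0
1 | 0 | 1 | 1
1 | 1 | 0 | 1
1 | 1 | 1 | 0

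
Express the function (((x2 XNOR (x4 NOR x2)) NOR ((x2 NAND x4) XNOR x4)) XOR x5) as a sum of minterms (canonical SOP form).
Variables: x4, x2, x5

Σm(0, 2, 5, 6) = (NOT x4 AND NOT x2 AND NOT x5) OR (NOT x4 AND x2 AND NOT x5) OR (x4 AND NOT x2 AND x5) OR (x4 AND x2 AND NOT x5)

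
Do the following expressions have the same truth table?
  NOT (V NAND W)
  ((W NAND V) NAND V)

No. Counterexample: with W=0, V=0, Expression 1 = 0 but Expression 2 = 1.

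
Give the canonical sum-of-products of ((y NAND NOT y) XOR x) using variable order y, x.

Σm(0, 2) = (NOT y AND NOT x) OR (y AND NOT x)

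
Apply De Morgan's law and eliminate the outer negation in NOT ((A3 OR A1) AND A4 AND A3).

NOT (A3 OR A1) OR NOT A4 OR NOT A3
De Morgan's: NOT(AND of terms) = OR of negations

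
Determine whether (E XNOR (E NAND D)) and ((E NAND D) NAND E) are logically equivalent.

No. Counterexample: with E=0, D=0, Expression 1 = 0 but Expression 2 = 1.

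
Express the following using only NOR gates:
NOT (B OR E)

(((B NOR E) NOR (B NOR E)) NOR ((B NOR E) NOR (B NOR E)))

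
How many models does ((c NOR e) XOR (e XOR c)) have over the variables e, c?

Satisfying assignments: (0,0), (0,1), (1,0)
Count: 3 out of 4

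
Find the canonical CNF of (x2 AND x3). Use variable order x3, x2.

(x3 OR x2) AND (x3 OR NOT x2) AND (NOT x3 OR x2)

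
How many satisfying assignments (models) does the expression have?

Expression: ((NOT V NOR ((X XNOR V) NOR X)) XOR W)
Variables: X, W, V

Satisfying assignments: (0,1,0), (0,1,1), (1,0,1), (1,1,0)
Count: 4 out of 8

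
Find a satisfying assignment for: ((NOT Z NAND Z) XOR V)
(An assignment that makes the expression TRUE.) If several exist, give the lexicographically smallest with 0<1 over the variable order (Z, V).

Z=0, V=0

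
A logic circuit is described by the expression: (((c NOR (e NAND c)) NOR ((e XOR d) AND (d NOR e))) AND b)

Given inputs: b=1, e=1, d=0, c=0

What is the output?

Substituting: (((0 NOR (1 NAND 0)) NOR ((1 XOR 0) AND (0 NOR 1))) AND 1)
= 1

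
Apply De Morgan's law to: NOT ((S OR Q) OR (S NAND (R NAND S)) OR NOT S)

NOT (S OR Q) AND NOT (S NAND (R NAND S)) AND S
De Morgan's: NOT(OR of terms) = AND of negations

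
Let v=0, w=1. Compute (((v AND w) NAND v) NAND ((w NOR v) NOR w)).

Substituting: (((0 AND 1) NAND 0) NAND ((1 NOR 0) NOR 1))
= 1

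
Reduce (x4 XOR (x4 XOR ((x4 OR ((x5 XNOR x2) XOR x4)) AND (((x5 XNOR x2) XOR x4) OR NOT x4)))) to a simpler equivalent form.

By XOR self-cancellation ((E XOR v) XOR v = E) then distribution ((E OR v) AND (E OR NOT v) = E):
= ((x5 XNOR x2) XOR x4)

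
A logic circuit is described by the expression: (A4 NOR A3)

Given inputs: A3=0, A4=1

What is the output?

Substituting: (1 NOR 0)
= 0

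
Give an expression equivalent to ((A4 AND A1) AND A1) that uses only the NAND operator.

((((A4 NAND A1) NAND (A4 NAND A1)) NAND A1) NAND (((A4 NAND A1) NAND (A4 NAND A1)) NAND A1))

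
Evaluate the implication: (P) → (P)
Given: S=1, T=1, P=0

Antecedent (P) = 0; consequent (P) = 0.
0 → 0 = 1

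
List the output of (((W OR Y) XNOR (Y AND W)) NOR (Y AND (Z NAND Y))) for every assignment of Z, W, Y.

Z | W | Y | Output
------------------
0 | 0 | 0 | 0
0 | 0 | 1 | 0
0 | 1 | 0 | 1
0 | 1 | 1 | 0
1 | 0 | 0 | 0
1 | 0 | 1 | 1
1 | 1 | 0 | 1
1 | 1 | 1 | 0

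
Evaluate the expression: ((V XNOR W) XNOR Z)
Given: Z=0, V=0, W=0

Substituting: ((0 XNOR 0) XNOR 0)
= 0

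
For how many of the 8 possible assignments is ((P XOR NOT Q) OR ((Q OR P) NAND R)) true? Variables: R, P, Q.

Satisfying assignments: (0,0,0), (0,0,1), (0,1,0), (0,1,1), (1,0,0), (1,1,1)
Count: 6 out of 8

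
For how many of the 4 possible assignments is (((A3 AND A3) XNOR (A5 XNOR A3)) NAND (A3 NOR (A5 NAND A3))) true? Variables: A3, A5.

Satisfying assignments: (0,0), (0,1), (1,0), (1,1)
Count: 4 out of 4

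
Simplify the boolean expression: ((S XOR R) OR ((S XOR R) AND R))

By absorption (E OR (E AND v) = E):
= (S XOR R)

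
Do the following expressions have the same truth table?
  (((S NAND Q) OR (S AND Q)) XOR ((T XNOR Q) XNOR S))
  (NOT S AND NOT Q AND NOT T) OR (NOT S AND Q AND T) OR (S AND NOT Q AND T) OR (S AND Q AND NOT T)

Yes, they are equivalent — the two output columns agree on all 8 assignments:
S | Q | T | Expression 1 | Expression 2
---------------------------------------
0 | 0 | 0 | 1 | 1
0 | 0 | 1 | 0 | 0
0 | 1 | 0 | 0 | 0
0 | 1 | 1 | 1 | 1
1 | 0 | 0 | 0 | 0
1 | 0 | 1 | 1 | 1
1 | 1 | 0 | 1 | 1
1 | 1 | 1 | 0 | 0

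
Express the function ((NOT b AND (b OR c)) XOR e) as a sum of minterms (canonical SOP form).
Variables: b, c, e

Σm(1, 2, 5, 7) = (NOT b AND NOT c AND e) OR (NOT b AND c AND NOT e) OR (b AND NOT c AND e) OR (b AND c AND e)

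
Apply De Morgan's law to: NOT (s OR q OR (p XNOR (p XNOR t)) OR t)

NOT s AND NOT q AND NOT (p XNOR (p XNOR t)) AND NOT t
De Morgan's: NOT(OR of terms) = AND of negations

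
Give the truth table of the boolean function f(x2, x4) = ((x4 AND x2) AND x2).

x2 | x4 | Output
----------------
0 | 0 | 0
0 | 1 | 0
1 | 0 | 0
1 | 1 | 1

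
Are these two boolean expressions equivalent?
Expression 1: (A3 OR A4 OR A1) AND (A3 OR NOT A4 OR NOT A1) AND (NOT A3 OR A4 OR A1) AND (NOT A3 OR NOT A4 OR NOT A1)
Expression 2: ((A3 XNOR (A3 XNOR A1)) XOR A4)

Yes, they are equivalent — the two output columns agree on all 8 assignments:
A3 | A4 | A1 | Expression 1 | Expression 2
------------------------------------------
0 | 0 | 0 | 0 | 0
0 | 0 | 1 | 1 | 1
0 | 1 | 0 | 1 | 1
0 | 1 | 1 | 0 | 0
1 | 0 | 0 | 0 | 0
1 | 0 | 1 | 1 | 1
1 | 1 | 0 | 1 | 1
1 | 1 | 1 | 0 | 0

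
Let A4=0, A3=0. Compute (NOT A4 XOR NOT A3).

Substituting: (NOT 0 XOR NOT 0)
= 0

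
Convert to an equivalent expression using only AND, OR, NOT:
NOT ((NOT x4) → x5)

(NOT x4) AND NOT x5
(Negated implication: NOT(A → B) = A AND NOT B)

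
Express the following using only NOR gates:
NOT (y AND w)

(((y NOR y) NOR (w NOR w)) NOR ((y NOR y) NOR (w NOR w)))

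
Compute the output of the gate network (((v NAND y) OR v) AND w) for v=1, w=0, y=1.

Substituting: (((1 NAND 1) OR 1) AND 0)
= 0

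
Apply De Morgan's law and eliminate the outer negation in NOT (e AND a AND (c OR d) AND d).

NOT e OR NOT a OR NOT (c OR d) OR NOT d
De Morgan's: NOT(AND of terms) = OR of negations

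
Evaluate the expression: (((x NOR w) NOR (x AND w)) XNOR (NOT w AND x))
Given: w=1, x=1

Substituting: (((1 NOR 1) NOR (1 AND 1)) XNOR (NOT 1 AND 1))
= 1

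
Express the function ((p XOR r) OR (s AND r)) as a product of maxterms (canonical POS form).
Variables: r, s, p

ΠM(0, 2, 5) = (r OR s OR p) AND (r OR NOT s OR p) AND (NOT r OR s OR NOT p)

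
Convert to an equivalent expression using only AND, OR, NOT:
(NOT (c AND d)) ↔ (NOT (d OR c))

((NOT (c AND d)) AND (NOT (d OR c))) OR ((c AND d) AND (d OR c))
(Biconditional = both true or both false)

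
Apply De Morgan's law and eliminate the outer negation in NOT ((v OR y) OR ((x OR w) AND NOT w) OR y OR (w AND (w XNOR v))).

NOT (v OR y) AND NOT ((x OR w) AND NOT w) AND NOT y AND NOT (w AND (w XNOR v))
De Morgan's: NOT(OR of terms) = AND of negations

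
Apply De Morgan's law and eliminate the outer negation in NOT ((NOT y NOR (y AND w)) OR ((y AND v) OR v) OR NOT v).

NOT (NOT y NOR (y AND w)) AND NOT ((y AND v) OR v) AND v
De Morgan's: NOT(OR of terms) = AND of negations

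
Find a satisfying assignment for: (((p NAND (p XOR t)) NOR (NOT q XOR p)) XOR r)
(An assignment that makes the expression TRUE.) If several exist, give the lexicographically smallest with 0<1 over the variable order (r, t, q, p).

r=0, t=0, q=0, p=1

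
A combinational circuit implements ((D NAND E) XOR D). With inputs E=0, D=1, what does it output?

Substituting: ((1 NAND 0) XOR 1)
= 0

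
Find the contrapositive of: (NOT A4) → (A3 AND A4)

Contrapositive: NOT (A3 AND A4) → A4
Note: A statement and its contrapositive are logically equivalent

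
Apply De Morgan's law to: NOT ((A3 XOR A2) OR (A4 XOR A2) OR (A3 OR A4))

NOT (A3 XOR A2) AND NOT (A4 XOR A2) AND NOT (A3 OR A4)
De Morgan's: NOT(OR of terms) = AND of negations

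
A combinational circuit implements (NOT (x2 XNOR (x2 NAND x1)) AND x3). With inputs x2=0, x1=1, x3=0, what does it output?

Substituting: (NOT (0 XNOR (0 NAND 1)) AND 0)
= 0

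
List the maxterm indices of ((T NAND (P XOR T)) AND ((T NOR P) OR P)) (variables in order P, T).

ΠM(1) = (P OR NOT T)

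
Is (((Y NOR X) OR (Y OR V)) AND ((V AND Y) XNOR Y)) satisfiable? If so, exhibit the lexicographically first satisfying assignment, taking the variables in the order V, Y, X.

V=0, Y=0, X=0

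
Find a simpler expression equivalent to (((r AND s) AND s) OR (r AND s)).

By absorption (E OR (E AND v) = E):
= (r AND s)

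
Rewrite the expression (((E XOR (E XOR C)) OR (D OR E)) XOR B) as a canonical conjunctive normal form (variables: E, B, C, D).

(E OR B OR C OR D) AND (E OR NOT B OR C OR NOT D) AND (E OR NOT B OR NOT C OR D) AND (E OR NOT B OR NOT C OR NOT D) AND (NOT E OR NOT B OR C OR D) AND (NOT E OR NOT B OR C OR NOT D) AND (NOT E OR NOT B OR NOT C OR D) AND (NOT E OR NOT B OR NOT C OR NOT D)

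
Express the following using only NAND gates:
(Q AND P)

((Q NAND P) NAND (Q NAND P))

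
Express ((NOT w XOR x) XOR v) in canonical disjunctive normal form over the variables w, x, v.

(NOT w AND NOT x AND NOT v) OR (NOT w AND x AND v) OR (w AND NOT x AND v) OR (w AND x AND NOT v)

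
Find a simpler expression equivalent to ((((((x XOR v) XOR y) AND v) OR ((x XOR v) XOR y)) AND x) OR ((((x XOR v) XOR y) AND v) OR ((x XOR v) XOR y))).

By absorption (E OR (E AND v) = E) then absorption (E OR (E AND v) = E):
= ((x XOR v) XOR y)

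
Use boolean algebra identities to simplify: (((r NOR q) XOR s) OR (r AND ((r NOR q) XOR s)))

By absorption (E OR (E AND v) = E):
= ((r NOR q) XOR s)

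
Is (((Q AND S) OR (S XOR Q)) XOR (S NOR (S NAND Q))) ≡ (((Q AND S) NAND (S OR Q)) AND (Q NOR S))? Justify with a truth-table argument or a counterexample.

No. Counterexample: with Q=0, S=0, Expression 1 = 0 but Expression 2 = 1.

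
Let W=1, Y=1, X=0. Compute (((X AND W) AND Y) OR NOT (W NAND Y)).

Substituting: (((0 AND 1) AND 1) OR NOT (1 NAND 1))
= 1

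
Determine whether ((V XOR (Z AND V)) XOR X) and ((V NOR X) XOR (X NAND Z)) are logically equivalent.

No. Counterexample: with Z=0, V=1, X=1, Expression 1 = 0 but Expression 2 = 1.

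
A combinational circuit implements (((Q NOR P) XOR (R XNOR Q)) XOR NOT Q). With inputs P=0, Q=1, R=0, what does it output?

Substituting: (((1 NOR 0) XOR (0 XNOR 1)) XOR NOT 1)
= 0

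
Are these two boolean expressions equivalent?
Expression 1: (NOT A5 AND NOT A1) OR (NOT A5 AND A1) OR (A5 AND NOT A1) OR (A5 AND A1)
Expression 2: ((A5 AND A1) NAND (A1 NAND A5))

Yes, they are equivalent — the two output columns agree on all 4 assignments:
A5 | A1 | Expression 1 | Expression 2
-------------------------------------
0 | 0 | 1 | 1
0 | 1 | 1 | 1
1 | 0 | 1 | 1
1 | 1 | 1 | 1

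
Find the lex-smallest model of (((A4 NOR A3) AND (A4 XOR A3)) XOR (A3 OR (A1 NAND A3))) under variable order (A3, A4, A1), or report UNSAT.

A3=0, A4=0, A1=0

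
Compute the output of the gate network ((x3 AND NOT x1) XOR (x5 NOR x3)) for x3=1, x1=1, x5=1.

Substituting: ((1 AND NOT 1) XOR (1 NOR 1))
= 0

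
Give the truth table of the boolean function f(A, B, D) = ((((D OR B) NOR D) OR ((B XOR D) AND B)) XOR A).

A | B | D | Output
------------------
0 | 0 | 0 | 1
0 | 0 | 1 | 0
0 | 1 | 0 | 1
0 | 1 | 1 | 0
1 | 0 | 0 | 0
1 | 0 | 1 | 1
1 | 1 | 0 | 0
1 | 1 | 1 | 1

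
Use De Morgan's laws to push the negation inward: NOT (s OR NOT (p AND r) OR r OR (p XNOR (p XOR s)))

NOT s AND (p AND r) AND NOT r AND NOT (p XNOR (p XOR s))
De Morgan's: NOT(OR of terms) = AND of negations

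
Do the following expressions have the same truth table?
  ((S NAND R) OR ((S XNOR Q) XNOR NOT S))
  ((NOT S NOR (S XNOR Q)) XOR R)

No. Counterexample: with S=0, Q=0, R=0, Expression 1 = 1 but Expression 2 = 0.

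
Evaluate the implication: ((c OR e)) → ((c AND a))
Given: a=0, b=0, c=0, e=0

Antecedent ((c OR e)) = 0; consequent ((c AND a)) = 0.
0 → 0 = 1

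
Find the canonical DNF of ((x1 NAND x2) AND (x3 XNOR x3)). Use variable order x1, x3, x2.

(NOT x1 AND NOT x3 AND NOT x2) OR (NOT x1 AND NOT x3 AND x2) OR (NOT x1 AND x3 AND NOT x2) OR (NOT x1 AND x3 AND x2) OR (x1 AND NOT x3 AND NOT x2) OR (x1 AND x3 AND NOT x2)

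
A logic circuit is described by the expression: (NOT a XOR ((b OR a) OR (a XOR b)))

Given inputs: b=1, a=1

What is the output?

Substituting: (NOT 1 XOR ((1 OR 1) OR (1 XOR 1)))
= 1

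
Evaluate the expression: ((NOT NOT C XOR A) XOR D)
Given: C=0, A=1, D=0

Substituting: ((NOT NOT 0 XOR 1) XOR 0)
= 1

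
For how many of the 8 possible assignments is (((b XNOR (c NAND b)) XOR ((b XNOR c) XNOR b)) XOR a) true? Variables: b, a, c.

Satisfying assignments: (0,0,1), (0,1,0), (1,0,0), (1,0,1)
Count: 4 out of 8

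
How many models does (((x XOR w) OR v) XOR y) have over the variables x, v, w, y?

Satisfying assignments: (0,0,0,1), (0,0,1,0), (0,1,0,0), (0,1,1,0), (1,0,0,0), (1,0,1,1), (1,1,0,0), (1,1,1,0)
Count: 8 out of 16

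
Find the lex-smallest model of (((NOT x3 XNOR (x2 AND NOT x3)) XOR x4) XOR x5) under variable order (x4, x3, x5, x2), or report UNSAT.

x4=0, x3=0, x5=0, x2=1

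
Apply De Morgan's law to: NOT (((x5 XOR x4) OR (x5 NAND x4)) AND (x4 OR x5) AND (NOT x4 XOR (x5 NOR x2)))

NOT ((x5 XOR x4) OR (x5 NAND x4)) OR NOT (x4 OR x5) OR NOT (NOT x4 XOR (x5 NOR x2))
De Morgan's: NOT(AND of terms) = OR of negations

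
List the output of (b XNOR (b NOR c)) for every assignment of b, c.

b | c | Output
--------------
0 | 0 | 0
0 | 1 | 1
1 | 0 | 0
1 | 1 | 0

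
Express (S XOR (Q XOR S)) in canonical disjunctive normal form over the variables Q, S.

(Q AND NOT S) OR (Q AND S)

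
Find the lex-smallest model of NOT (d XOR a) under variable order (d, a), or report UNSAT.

d=0, a=0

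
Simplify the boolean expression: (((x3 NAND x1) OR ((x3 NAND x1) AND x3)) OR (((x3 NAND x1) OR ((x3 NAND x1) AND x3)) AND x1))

By absorption (E OR (E AND v) = E) then absorption (E OR (E AND v) = E):
= (x3 NAND x1)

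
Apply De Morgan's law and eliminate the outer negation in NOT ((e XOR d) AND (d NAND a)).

NOT (e XOR d) OR NOT (d NAND a)
De Morgan's: NOT(AND of terms) = OR of negations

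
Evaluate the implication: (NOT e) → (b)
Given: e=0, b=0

Antecedent (NOT e) = 1; consequent (b) = 0.
1 → 0 = 0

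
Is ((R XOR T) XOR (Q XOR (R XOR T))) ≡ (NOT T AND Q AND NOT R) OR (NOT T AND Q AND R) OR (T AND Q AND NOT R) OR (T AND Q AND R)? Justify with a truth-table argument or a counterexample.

Yes, they are equivalent — the two output columns agree on all 8 assignments:
T | Q | R | Expression 1 | Expression 2
---------------------------------------
0 | 0 | 0 | 0 | 0
0 | 0 | 1 | 0 | 0
0 | 1 | 0 | 1 | 1
0 | 1 | 1 | 1 | 1
1 | 0 | 0 | 0 | 0
1 | 0 | 1 | 0 | 0
1 | 1 | 0 | 1 | 1
1 | 1 | 1 | 1 | 1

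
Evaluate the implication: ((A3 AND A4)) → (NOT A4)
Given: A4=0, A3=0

Antecedent ((A3 AND A4)) = 0; consequent (NOT A4) = 1.
0 → 1 = 1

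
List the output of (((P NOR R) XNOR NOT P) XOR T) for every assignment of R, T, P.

R | T | P | Output
------------------
0 | 0 | 0 | 1
0 | 0 | 1 | 1
0 | 1 | 0 | 0
0 | 1 | 1 | 0
1 | 0 | 0 | 0
1 | 0 | 1 | 1
1 | 1 | 0 | 1
1 | 1 | 1 | 0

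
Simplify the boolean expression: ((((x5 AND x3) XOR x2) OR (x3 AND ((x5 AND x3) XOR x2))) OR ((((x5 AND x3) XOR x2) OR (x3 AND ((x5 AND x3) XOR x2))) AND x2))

By absorption (E OR (E AND v) = E) then absorption (E OR (E AND v) = E):
= ((x5 AND x3) XOR x2)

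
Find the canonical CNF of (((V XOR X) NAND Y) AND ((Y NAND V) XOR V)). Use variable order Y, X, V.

(Y OR X OR NOT V) AND (Y OR NOT X OR NOT V) AND (NOT Y OR X OR NOT V) AND (NOT Y OR NOT X OR V)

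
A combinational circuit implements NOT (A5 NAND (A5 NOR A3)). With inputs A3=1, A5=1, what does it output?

Substituting: NOT (1 NAND (1 NOR 1))
= 0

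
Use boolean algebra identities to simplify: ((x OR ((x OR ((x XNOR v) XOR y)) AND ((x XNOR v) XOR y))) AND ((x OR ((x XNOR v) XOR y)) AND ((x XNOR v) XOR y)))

By absorption (E AND (E OR v) = E) then absorption (E AND (E OR v) = E):
= ((x XNOR v) XOR y)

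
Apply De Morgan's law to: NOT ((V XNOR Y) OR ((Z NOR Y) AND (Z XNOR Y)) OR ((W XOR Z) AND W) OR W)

NOT (V XNOR Y) AND NOT ((Z NOR Y) AND (Z XNOR Y)) AND NOT ((W XOR Z) AND W) AND NOT W
De Morgan's: NOT(OR of terms) = AND of negations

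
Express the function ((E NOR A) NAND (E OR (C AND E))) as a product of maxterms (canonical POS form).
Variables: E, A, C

ΠM() = TRUE (no maxterms)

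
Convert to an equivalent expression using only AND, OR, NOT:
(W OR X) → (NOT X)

NOT (W OR X) OR (NOT X)
(Implication elimination: A → B = NOT A OR B)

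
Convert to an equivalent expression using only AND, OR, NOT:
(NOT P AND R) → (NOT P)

NOT (NOT P AND R) OR (NOT P)
(Implication elimination: A → B = NOT A OR B)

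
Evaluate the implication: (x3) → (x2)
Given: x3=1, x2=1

Antecedent (x3) = 1; consequent (x2) = 1.
1 → 1 = 1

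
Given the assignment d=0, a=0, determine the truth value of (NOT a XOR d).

Substituting: (NOT 0 XOR 0)
= 1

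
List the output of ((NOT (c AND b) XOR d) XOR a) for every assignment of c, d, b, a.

c | d | b | a | Output
----------------------
0 | 0 | 0 | 0 | 1
0 | 0 | 0 | 1 | 0
0 | 0 | 1 | 0 | 1
0 | 0 | 1 | 1 | 0
0 | 1 | 0 | 0 | 0
0 | 1 | 0 | 1 | 1
0 | 1 | 1 | 0 | 0
0 | 1 | 1 | 1 | 1
1 | 0 | 0 | 0 | 1
1 | 0 | 0 | 1 | 0
1 | 0 | 1 | 0 | 0
1 | 0 | 1 | 1 | 1
1 | 1 | 0 | 0 | 0
1 | 1 | 0 | 1 | 1
1 | 1 | 1 | 0 | 1
1 | 1 | 1 | 1 | 0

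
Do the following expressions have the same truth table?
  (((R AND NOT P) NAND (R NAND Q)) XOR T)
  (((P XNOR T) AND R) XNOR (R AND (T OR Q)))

No. Counterexample: with Q=0, P=0, T=1, R=0, Expression 1 = 0 but Expression 2 = 1.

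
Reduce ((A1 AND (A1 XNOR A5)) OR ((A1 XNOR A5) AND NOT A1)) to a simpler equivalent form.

By distribution ((E AND v) OR (E AND NOT v) = E):
= (A1 XNOR A5)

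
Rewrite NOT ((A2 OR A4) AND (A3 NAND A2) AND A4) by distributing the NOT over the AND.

NOT (A2 OR A4) OR NOT (A3 NAND A2) OR NOT A4
De Morgan's: NOT(AND of terms) = OR of negations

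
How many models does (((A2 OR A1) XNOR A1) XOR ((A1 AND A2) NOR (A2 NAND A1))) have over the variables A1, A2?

Satisfying assignments: (0,0), (1,0), (1,1)
Count: 3 out of 4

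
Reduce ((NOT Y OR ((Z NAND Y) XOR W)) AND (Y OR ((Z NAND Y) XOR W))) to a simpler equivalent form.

By distribution ((E OR v) AND (E OR NOT v) = E):
= ((Z NAND Y) XOR W)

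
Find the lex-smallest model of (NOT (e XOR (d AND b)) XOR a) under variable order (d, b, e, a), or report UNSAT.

d=0, b=0, e=0, a=0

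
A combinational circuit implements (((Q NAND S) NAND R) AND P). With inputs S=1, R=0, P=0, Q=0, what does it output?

Substituting: (((0 NAND 1) NAND 0) AND 0)
= 0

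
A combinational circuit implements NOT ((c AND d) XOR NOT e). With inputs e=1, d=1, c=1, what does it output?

Substituting: NOT ((1 AND 1) XOR NOT 1)
= 0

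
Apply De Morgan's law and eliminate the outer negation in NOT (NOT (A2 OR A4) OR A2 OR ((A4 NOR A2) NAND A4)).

(A2 OR A4) AND NOT A2 AND NOT ((A4 NOR A2) NAND A4)
De Morgan's: NOT(OR of terms) = AND of negations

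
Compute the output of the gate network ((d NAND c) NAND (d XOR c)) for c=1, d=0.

Substituting: ((0 NAND 1) NAND (0 XOR 1))
= 0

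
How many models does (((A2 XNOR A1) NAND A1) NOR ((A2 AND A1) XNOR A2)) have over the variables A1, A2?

No assignment satisfies the expression.
Count: 0 out of 4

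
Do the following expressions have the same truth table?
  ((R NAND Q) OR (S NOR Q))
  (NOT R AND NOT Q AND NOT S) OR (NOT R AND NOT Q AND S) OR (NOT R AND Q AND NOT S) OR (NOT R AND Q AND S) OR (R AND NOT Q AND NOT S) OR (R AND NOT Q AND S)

Yes, they are equivalent — the two output columns agree on all 8 assignments:
R | Q | S | Expression 1 | Expression 2
---------------------------------------
0 | 0 | 0 | 1 | 1
0 | 0 | 1 | 1 | 1
0 | 1 | 0 | 1 | 1
0 | 1 | 1 | 1 | 1
1 | 0 | 0 | 1 | 1
1 | 0 | 1 | 1 | 1
1 | 1 | 0 | 0 | 0
1 | 1 | 1 | 0 | 0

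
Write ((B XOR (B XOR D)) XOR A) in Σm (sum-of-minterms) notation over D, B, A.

Σm(1, 3, 4, 6) = (NOT D AND NOT B AND A) OR (NOT D AND B AND A) OR (D AND NOT B AND NOT A) OR (D AND B AND NOT A)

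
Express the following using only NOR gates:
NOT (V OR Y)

(((V NOR Y) NOR (V NOR Y)) NOR ((V NOR Y) NOR (V NOR Y)))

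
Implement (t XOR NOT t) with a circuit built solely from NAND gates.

((t NAND (t NAND (t NAND t))) NAND ((t NAND t) NAND (t NAND (t NAND t))))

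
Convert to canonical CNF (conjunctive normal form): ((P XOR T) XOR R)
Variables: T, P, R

(T OR P OR R) AND (T OR NOT P OR NOT R) AND (NOT T OR P OR NOT R) AND (NOT T OR NOT P OR R)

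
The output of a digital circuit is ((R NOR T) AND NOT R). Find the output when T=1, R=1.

Substituting: ((1 NOR 1) AND NOT 1)
= 0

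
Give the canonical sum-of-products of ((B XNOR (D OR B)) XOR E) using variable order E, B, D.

Σm(0, 2, 3, 5) = (NOT E AND NOT B AND NOT D) OR (NOT E AND B AND NOT D) OR (NOT E AND B AND D) OR (E AND NOT B AND D)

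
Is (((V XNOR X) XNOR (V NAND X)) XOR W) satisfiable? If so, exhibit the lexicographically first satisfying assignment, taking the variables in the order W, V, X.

W=0, V=0, X=0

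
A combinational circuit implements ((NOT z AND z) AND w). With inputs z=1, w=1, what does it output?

Substituting: ((NOT 1 AND 1) AND 1)
= 0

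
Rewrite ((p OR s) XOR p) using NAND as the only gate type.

((((p NAND p) NAND (s NAND s)) NAND (((p NAND p) NAND (s NAND s)) NAND p)) NAND (p NAND (((p NAND p) NAND (s NAND s)) NAND p)))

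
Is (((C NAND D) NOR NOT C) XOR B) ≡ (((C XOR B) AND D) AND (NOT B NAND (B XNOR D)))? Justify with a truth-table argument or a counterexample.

No. Counterexample: with D=0, B=1, C=0, Expression 1 = 1 but Expression 2 = 0.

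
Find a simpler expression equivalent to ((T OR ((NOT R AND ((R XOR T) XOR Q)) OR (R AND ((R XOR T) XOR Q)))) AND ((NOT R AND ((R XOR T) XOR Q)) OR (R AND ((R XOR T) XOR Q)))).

By absorption (E AND (E OR v) = E) then distribution ((E AND v) OR (E AND NOT v) = E):
= ((R XOR T) XOR Q)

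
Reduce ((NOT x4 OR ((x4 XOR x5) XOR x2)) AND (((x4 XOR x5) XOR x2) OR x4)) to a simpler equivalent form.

By distribution ((E OR v) AND (E OR NOT v) = E):
= ((x4 XOR x5) XOR x2)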